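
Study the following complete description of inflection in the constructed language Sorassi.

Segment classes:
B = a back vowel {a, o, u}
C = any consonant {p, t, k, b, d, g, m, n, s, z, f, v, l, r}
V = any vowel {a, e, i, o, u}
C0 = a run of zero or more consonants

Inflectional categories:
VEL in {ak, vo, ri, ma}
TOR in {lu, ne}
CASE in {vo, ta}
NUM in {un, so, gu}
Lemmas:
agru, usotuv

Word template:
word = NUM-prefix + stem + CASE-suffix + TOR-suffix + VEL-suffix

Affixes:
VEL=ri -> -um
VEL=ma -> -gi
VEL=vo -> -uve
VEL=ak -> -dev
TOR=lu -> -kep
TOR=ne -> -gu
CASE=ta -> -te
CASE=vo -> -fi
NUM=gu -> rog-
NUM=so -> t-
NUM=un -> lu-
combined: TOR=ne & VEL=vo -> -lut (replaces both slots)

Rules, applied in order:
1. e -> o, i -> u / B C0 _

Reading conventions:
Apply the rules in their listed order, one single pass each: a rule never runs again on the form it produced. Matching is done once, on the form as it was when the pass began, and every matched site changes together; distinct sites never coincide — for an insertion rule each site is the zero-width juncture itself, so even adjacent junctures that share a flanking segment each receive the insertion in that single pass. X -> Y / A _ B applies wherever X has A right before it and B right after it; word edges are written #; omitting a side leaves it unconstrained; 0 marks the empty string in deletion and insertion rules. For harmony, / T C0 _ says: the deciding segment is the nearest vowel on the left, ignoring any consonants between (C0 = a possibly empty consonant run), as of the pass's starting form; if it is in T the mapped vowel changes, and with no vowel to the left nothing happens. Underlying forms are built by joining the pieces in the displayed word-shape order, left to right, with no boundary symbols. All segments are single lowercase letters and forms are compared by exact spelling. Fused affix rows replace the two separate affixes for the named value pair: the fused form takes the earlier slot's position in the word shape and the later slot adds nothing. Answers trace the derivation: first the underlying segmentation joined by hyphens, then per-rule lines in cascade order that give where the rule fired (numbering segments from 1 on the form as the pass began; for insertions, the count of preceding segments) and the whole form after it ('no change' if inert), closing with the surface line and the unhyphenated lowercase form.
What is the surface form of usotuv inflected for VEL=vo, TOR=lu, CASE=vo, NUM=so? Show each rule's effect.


underlying: t-usotuv-fi-kep-uve
1. e -> o, i -> u / B C0 _: fires at position(s) 9, 15: tusotuvfukepuvo
surface: tusotuvfukepuvo


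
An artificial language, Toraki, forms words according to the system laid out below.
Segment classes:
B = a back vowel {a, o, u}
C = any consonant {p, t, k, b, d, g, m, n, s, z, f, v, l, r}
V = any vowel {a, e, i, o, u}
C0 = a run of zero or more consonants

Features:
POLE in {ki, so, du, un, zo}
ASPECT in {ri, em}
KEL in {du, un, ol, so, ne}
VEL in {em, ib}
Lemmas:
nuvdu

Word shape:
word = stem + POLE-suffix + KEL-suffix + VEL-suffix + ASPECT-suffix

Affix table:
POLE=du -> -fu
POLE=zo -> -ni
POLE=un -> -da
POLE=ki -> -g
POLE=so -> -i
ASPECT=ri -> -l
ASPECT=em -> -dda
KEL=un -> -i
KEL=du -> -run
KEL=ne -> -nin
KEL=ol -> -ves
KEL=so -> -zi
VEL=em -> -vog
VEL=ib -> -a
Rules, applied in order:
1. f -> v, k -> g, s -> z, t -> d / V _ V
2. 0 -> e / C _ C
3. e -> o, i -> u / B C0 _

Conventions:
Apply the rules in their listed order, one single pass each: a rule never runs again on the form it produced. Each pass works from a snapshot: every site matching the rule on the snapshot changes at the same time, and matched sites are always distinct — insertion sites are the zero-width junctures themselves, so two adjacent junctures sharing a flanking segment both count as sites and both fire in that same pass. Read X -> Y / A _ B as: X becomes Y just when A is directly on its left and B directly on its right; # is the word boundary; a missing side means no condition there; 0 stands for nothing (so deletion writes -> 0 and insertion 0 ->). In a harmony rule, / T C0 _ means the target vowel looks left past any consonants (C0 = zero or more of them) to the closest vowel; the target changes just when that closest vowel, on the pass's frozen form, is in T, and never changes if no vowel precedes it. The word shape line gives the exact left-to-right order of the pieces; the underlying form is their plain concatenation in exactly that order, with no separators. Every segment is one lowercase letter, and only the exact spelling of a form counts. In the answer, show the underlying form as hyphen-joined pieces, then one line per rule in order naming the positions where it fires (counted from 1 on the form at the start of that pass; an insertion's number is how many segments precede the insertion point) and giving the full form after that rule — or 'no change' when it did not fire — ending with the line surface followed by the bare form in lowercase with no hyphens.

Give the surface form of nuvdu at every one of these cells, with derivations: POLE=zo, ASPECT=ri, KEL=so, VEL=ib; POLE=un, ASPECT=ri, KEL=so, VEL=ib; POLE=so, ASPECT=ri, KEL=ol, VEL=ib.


cell POLE=zo, ASPECT=ri, KEL=so, VEL=ib:
underlying: nuvdu-ni-zi-a-l
1. f -> v, k -> g, s -> z, t -> d / V _ V: no change
2. 0 -> e / C _ C: inserts after position(s) 3: nuvedunizial
3. e -> o, i -> u / B C0 _: fires at position(s) 4, 8: nuvodunuzial
surface: nuvodunuzial

cell POLE=un, ASPECT=ri, KEL=so, VEL=ib:
underlying: nuvdu-da-zi-a-l
1. f -> v, k -> g, s -> z, t -> d / V _ V: no change
2. 0 -> e / C _ C: inserts after position(s) 3: nuvedudazial
3. e -> o, i -> u / B C0 _: fires at position(s) 4, 10: nuvodudazual
surface: nuvodudazual

cell POLE=so, ASPECT=ri, KEL=ol, VEL=ib:
underlying: nuvdu-i-ves-a-l
1. f -> v, k -> g, s -> z, t -> d / V _ V: fires at position(s) 9: nuvduivezal
2. 0 -> e / C _ C: inserts after position(s) 3: nuveduivezal
3. e -> o, i -> u / B C0 _: fires at position(s) 4, 7: nuvoduuvezal
surface: nuvoduuvezal


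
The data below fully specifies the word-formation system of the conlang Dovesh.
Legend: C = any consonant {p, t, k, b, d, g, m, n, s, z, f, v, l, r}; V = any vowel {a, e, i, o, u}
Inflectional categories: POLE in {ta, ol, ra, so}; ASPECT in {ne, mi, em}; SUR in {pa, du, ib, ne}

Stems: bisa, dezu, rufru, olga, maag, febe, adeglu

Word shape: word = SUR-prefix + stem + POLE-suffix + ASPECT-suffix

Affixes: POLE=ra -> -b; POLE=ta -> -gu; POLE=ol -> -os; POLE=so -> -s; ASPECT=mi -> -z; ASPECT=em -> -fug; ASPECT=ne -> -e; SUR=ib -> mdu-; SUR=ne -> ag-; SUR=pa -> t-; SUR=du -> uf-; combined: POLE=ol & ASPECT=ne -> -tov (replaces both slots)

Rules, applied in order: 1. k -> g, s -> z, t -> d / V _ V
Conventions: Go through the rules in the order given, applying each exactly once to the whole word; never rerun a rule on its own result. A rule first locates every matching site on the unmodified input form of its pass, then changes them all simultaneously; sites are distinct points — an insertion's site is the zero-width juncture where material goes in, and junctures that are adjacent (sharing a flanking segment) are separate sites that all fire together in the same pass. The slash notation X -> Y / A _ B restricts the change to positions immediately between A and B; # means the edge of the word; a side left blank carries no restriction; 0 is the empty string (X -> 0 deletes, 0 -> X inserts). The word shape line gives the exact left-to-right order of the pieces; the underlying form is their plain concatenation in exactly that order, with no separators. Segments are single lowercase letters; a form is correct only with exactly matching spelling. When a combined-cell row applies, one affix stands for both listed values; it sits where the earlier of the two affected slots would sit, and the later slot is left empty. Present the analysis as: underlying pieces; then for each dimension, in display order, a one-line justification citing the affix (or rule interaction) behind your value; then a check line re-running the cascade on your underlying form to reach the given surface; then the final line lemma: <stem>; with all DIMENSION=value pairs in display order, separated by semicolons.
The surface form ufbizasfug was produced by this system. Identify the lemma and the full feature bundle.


underlying: uf-bisa-s-fug
POLE=so - signalled by the affix -s
ASPECT=em - signalled by the affix -fug
SUR=du - signalled by the affix uf-
check: ufbisasfug -> ufbizasfug
lemma: bisa; POLE=so; ASPECT=em; SUR=du


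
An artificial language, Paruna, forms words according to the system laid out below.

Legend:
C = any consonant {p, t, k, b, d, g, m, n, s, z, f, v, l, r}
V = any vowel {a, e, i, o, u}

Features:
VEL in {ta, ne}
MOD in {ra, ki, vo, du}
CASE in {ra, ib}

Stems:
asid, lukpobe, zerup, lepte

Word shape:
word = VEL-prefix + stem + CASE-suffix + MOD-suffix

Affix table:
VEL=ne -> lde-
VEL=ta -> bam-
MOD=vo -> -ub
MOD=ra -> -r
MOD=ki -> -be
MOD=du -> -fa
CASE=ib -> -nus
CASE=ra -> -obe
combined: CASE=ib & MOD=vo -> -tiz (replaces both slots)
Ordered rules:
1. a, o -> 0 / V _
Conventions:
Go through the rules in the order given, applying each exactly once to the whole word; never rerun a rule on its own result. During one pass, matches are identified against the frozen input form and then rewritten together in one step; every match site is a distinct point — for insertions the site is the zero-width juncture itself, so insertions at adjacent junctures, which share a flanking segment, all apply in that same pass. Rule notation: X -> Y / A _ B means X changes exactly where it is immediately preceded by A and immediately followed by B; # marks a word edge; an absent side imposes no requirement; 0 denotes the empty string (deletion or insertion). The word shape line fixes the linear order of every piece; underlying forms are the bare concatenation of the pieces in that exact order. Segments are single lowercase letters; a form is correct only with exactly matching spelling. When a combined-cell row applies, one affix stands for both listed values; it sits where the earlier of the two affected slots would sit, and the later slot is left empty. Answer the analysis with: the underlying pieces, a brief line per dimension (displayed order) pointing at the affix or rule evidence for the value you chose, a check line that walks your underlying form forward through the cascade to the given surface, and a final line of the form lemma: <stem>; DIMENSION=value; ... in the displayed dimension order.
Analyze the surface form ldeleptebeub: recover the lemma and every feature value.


underlying: lde-lepte-obe-ub
VEL=ne - signalled by the affix lde-
MOD=vo - signalled by the affix -ub
CASE=ra - signalled by the affix -obe
check: ldelepteobeub -> ldeleptebeub
lemma: lepte; VEL=ne; MOD=vo; CASE=ra


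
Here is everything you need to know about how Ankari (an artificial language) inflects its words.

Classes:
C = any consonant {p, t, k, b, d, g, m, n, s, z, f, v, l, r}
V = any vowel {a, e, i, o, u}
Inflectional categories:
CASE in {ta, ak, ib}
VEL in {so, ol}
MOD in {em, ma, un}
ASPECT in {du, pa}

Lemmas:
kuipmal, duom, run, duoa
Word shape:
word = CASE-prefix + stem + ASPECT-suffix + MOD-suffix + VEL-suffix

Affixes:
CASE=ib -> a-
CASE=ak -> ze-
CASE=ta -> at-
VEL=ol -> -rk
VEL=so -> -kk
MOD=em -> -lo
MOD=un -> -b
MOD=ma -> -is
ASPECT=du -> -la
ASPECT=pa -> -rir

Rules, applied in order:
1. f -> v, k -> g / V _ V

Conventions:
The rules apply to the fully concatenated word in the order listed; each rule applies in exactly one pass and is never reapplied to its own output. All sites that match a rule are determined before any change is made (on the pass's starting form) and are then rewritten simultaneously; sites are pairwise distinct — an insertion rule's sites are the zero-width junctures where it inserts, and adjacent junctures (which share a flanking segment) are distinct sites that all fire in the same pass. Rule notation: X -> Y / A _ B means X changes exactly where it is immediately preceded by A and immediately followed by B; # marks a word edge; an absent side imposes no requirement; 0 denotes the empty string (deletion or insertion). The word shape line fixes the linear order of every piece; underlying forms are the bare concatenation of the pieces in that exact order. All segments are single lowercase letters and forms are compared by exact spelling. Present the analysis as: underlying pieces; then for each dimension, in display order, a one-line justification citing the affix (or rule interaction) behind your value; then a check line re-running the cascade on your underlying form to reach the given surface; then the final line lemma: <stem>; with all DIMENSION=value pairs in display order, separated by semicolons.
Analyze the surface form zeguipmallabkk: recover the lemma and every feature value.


underlying: ze-kuipmal-la-b-kk
CASE=ak - signalled by the affix ze-
VEL=so - signalled by the affix -kk
MOD=un - signalled by the affix -b
ASPECT=du - signalled by the affix -la
check: zekuipmallabkk -> zeguipmallabkk
lemma: kuipmal; CASE=ak; VEL=so; MOD=un; ASPECT=du


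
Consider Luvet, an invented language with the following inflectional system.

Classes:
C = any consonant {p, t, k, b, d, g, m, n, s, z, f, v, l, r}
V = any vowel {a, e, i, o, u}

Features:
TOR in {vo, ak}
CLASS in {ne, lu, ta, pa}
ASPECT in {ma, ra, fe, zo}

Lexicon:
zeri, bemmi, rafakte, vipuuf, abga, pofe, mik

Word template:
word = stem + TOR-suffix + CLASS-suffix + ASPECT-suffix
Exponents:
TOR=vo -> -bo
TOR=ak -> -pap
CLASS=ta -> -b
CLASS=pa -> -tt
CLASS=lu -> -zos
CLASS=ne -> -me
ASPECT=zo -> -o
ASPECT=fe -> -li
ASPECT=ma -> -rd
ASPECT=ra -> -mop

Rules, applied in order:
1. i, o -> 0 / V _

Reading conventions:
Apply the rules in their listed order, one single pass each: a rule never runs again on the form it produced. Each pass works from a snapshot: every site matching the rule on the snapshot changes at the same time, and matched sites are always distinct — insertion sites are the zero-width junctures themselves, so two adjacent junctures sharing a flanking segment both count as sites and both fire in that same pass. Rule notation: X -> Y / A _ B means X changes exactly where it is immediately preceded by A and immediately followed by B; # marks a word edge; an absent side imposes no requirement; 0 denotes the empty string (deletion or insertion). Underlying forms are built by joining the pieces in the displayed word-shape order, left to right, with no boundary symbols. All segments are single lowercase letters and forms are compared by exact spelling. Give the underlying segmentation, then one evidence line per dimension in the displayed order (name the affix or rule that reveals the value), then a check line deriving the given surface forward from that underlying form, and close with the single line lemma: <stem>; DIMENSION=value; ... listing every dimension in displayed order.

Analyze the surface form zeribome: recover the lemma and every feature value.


underlying: zeri-bo-me-o
TOR=vo - signalled by the affix -bo
CLASS=ne - signalled by the affix -me
ASPECT=zo - signalled by the affix -o
check: zeribomeo -> zeribome
lemma: zeri; TOR=vo; CLASS=ne; ASPECT=zo


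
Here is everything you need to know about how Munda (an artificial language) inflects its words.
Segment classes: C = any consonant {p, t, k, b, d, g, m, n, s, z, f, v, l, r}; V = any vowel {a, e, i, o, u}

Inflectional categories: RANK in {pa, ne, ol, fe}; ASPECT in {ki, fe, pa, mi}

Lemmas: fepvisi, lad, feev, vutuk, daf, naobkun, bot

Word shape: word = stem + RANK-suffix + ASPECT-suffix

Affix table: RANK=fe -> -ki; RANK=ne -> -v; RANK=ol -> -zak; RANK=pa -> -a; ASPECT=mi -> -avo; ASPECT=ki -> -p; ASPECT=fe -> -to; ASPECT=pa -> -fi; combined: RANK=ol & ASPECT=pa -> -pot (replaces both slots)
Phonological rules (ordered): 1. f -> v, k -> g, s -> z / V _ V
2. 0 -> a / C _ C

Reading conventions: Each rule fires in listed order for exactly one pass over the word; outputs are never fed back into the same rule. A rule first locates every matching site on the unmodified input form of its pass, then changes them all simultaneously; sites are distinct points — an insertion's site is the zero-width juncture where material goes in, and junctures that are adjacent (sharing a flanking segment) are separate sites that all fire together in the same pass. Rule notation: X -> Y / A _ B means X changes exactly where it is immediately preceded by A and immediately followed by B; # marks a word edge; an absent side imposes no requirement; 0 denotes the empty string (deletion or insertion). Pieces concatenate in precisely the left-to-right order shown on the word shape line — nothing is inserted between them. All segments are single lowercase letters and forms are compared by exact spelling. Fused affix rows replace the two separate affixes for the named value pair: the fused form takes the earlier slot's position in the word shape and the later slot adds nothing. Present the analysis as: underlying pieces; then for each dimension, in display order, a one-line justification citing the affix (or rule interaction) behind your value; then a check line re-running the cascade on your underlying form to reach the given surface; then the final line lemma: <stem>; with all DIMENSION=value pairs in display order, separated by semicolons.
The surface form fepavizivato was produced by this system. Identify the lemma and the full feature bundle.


underlying: fepvisi-v-to
RANK=ne - signalled by the affix -v
ASPECT=fe - signalled by the affix -to
check: fepvisivto -> fepvizivto -> fepavizivato
lemma: fepvisi; RANK=ne; ASPECT=fe


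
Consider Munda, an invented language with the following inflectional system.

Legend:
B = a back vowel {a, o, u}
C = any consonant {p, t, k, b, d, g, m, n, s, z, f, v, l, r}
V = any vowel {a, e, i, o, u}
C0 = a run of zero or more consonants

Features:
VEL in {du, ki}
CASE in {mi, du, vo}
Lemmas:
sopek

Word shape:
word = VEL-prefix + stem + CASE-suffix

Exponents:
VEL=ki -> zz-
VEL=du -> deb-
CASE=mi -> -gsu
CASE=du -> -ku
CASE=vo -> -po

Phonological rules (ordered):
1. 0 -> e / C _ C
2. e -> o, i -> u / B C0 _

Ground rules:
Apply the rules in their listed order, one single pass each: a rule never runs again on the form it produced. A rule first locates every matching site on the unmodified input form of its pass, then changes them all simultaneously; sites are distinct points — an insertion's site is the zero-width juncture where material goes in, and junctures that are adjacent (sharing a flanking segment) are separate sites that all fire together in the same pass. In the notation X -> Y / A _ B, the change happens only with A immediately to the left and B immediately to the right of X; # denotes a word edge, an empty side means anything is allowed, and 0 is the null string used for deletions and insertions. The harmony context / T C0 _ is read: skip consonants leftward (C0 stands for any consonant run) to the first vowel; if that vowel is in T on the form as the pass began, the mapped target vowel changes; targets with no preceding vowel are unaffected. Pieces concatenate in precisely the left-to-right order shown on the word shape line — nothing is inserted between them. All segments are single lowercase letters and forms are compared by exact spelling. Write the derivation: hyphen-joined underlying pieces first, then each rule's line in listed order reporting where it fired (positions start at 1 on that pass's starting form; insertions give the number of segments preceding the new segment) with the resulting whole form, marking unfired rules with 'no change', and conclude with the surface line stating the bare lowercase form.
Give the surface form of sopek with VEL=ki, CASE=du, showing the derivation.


underlying: zz-sopek-ku
1. 0 -> e / C _ C: inserts after position(s) 1, 2, 7: zezesopekeku
2. e -> o, i -> u / B C0 _: fires at position(s) 8: zezesopokeku
surface: zezesopokeku


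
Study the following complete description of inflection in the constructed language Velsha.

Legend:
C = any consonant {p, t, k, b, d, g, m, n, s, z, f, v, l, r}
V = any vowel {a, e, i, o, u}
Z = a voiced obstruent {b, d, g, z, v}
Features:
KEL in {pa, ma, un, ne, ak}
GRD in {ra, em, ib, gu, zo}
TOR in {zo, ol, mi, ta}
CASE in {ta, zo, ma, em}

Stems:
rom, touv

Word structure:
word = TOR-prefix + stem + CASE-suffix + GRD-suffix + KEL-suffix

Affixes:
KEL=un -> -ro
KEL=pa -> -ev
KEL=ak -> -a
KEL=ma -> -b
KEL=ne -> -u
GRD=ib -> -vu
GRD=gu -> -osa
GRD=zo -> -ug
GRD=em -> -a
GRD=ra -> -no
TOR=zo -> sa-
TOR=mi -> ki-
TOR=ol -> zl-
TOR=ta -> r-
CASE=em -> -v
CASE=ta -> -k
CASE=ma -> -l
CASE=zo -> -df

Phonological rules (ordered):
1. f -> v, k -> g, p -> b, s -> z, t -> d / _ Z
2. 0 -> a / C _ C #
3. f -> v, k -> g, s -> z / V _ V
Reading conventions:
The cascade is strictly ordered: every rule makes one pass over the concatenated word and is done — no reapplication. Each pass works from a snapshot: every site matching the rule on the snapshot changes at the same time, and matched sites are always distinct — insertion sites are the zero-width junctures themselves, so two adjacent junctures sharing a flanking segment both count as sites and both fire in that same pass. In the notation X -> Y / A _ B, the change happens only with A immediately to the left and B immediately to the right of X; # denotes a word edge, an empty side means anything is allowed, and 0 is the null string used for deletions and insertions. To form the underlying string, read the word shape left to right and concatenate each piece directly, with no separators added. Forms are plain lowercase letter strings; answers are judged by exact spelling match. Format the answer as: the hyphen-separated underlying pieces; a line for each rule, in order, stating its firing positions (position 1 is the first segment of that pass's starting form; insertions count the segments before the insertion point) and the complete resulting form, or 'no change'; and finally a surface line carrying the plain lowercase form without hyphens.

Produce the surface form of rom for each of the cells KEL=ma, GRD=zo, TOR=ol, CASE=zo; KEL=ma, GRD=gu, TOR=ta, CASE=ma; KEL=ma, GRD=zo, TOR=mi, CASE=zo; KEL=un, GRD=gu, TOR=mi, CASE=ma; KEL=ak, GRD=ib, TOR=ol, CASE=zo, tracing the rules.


cell KEL=ma, GRD=zo, TOR=ol, CASE=zo:
underlying: zl-rom-df-ug-b
1. f -> v, k -> g, p -> b, s -> z, t -> d / _ Z: no change
2. 0 -> a / C _ C #: inserts after position(s) 9: zlromdfugab
3. f -> v, k -> g, s -> z / V _ V: no change
surface: zlromdfugab

cell KEL=ma, GRD=gu, TOR=ta, CASE=ma:
underlying: r-rom-l-osa-b
1. f -> v, k -> g, p -> b, s -> z, t -> d / _ Z: no change
2. 0 -> a / C _ C #: no change
3. f -> v, k -> g, s -> z / V _ V: fires at position(s) 7: rromlozab
surface: rromlozab

cell KEL=ma, GRD=zo, TOR=mi, CASE=zo:
underlying: ki-rom-df-ug-b
1. f -> v, k -> g, p -> b, s -> z, t -> d / _ Z: no change
2. 0 -> a / C _ C #: inserts after position(s) 9: kiromdfugab
3. f -> v, k -> g, s -> z / V _ V: no change
surface: kiromdfugab

cell KEL=un, GRD=gu, TOR=mi, CASE=ma:
underlying: ki-rom-l-osa-ro
1. f -> v, k -> g, p -> b, s -> z, t -> d / _ Z: no change
2. 0 -> a / C _ C #: no change
3. f -> v, k -> g, s -> z / V _ V: fires at position(s) 8: kiromlozaro
surface: kiromlozaro

cell KEL=ak, GRD=ib, TOR=ol, CASE=zo:
underlying: zl-rom-df-vu-a
1. f -> v, k -> g, p -> b, s -> z, t -> d / _ Z: fires at position(s) 7: zlromdvvua
2. 0 -> a / C _ C #: no change
3. f -> v, k -> g, s -> z / V _ V: no change
surface: zlromdvvua


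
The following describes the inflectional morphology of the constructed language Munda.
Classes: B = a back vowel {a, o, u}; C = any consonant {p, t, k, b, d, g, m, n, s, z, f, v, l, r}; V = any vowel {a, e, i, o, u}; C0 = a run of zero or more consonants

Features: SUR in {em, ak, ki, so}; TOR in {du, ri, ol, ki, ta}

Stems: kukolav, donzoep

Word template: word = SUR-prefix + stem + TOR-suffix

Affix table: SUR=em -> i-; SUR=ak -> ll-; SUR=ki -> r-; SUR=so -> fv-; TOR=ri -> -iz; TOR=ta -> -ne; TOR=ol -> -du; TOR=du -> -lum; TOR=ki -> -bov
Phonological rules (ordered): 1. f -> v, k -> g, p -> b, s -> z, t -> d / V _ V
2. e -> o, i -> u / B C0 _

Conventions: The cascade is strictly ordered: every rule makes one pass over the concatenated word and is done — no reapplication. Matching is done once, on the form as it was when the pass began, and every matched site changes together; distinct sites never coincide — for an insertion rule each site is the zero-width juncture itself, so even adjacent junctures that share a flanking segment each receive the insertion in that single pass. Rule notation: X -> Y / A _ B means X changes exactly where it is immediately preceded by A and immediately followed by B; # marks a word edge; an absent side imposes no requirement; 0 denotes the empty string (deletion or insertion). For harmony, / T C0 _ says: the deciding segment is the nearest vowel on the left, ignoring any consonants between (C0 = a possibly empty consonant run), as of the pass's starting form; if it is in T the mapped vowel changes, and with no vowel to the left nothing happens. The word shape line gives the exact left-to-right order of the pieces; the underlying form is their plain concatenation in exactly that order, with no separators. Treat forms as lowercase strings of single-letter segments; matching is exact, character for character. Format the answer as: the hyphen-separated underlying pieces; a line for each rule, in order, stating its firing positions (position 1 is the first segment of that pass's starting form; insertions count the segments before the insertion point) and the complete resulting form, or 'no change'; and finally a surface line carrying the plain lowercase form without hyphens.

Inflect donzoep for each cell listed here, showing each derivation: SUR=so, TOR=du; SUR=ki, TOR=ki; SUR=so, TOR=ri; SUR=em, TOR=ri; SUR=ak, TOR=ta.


cell SUR=so, TOR=du:
underlying: fv-donzoep-lum
1. f -> v, k -> g, p -> b, s -> z, t -> d / V _ V: no change
2. e -> o, i -> u / B C0 _: fires at position(s) 8: fvdonzooplum
surface: fvdonzooplum

cell SUR=ki, TOR=ki:
underlying: r-donzoep-bov
1. f -> v, k -> g, p -> b, s -> z, t -> d / V _ V: no change
2. e -> o, i -> u / B C0 _: fires at position(s) 7: rdonzoopbov
surface: rdonzoopbov

cell SUR=so, TOR=ri:
underlying: fv-donzoep-iz
1. f -> v, k -> g, p -> b, s -> z, t -> d / V _ V: fires at position(s) 9: fvdonzoebiz
2. e -> o, i -> u / B C0 _: fires at position(s) 8: fvdonzoobiz
surface: fvdonzoobiz

cell SUR=em, TOR=ri:
underlying: i-donzoep-iz
1. f -> v, k -> g, p -> b, s -> z, t -> d / V _ V: fires at position(s) 8: idonzoebiz
2. e -> o, i -> u / B C0 _: fires at position(s) 7: idonzoobiz
surface: idonzoobiz

cell SUR=ak, TOR=ta:
underlying: ll-donzoep-ne
1. f -> v, k -> g, p -> b, s -> z, t -> d / V _ V: no change
2. e -> o, i -> u / B C0 _: fires at position(s) 8: lldonzoopne
surface: lldonzoopne


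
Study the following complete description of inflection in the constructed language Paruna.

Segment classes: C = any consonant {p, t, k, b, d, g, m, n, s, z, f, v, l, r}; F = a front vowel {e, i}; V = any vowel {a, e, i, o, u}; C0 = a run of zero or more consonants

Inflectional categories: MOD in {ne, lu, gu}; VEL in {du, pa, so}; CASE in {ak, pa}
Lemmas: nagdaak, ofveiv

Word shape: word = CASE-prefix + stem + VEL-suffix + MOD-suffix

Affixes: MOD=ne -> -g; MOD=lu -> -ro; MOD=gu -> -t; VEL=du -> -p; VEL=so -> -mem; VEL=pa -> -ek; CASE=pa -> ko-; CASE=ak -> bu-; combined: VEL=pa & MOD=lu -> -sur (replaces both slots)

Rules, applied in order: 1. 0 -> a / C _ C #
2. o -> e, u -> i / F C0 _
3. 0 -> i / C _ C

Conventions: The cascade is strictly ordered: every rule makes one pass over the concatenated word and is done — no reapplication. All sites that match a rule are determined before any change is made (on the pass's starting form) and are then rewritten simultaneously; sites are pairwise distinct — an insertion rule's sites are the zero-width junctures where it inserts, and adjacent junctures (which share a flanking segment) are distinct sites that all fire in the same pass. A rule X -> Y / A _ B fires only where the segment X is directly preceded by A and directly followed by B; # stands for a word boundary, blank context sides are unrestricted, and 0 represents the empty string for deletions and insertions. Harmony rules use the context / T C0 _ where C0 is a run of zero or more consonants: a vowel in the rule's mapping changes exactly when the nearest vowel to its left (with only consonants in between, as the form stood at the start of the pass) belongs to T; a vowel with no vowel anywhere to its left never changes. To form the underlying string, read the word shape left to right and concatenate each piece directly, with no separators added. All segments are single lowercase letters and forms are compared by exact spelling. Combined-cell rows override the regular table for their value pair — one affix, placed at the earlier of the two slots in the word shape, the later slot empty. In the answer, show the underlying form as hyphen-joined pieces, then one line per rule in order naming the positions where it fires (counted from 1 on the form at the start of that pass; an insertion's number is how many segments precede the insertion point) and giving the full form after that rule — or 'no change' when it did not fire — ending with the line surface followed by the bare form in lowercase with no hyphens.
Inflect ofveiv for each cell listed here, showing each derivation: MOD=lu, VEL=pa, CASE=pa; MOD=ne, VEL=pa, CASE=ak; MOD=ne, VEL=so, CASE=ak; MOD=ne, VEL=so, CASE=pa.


cell MOD=lu, VEL=pa, CASE=pa:
underlying: ko-ofveiv-sur
1. 0 -> a / C _ C #: no change
2. o -> e, u -> i / F C0 _: fires at position(s) 10: koofveivsir
3. 0 -> i / C _ C: inserts after position(s) 4, 8: koofiveivisir
surface: koofiveivisir

cell MOD=ne, VEL=pa, CASE=ak:
underlying: bu-ofveiv-ek-g
1. 0 -> a / C _ C #: inserts after position(s) 10: buofveivekag
2. o -> e, u -> i / F C0 _: no change
3. 0 -> i / C _ C: inserts after position(s) 4: buofiveivekag
surface: buofiveivekag

cell MOD=ne, VEL=so, CASE=ak:
underlying: bu-ofveiv-mem-g
1. 0 -> a / C _ C #: inserts after position(s) 11: buofveivmemag
2. o -> e, u -> i / F C0 _: no change
3. 0 -> i / C _ C: inserts after position(s) 4, 8: buofiveivimemag
surface: buofiveivimemag

cell MOD=ne, VEL=so, CASE=pa:
underlying: ko-ofveiv-mem-g
1. 0 -> a / C _ C #: inserts after position(s) 11: koofveivmemag
2. o -> e, u -> i / F C0 _: no change
3. 0 -> i / C _ C: inserts after position(s) 4, 8: koofiveivimemag
surface: koofiveivimemag


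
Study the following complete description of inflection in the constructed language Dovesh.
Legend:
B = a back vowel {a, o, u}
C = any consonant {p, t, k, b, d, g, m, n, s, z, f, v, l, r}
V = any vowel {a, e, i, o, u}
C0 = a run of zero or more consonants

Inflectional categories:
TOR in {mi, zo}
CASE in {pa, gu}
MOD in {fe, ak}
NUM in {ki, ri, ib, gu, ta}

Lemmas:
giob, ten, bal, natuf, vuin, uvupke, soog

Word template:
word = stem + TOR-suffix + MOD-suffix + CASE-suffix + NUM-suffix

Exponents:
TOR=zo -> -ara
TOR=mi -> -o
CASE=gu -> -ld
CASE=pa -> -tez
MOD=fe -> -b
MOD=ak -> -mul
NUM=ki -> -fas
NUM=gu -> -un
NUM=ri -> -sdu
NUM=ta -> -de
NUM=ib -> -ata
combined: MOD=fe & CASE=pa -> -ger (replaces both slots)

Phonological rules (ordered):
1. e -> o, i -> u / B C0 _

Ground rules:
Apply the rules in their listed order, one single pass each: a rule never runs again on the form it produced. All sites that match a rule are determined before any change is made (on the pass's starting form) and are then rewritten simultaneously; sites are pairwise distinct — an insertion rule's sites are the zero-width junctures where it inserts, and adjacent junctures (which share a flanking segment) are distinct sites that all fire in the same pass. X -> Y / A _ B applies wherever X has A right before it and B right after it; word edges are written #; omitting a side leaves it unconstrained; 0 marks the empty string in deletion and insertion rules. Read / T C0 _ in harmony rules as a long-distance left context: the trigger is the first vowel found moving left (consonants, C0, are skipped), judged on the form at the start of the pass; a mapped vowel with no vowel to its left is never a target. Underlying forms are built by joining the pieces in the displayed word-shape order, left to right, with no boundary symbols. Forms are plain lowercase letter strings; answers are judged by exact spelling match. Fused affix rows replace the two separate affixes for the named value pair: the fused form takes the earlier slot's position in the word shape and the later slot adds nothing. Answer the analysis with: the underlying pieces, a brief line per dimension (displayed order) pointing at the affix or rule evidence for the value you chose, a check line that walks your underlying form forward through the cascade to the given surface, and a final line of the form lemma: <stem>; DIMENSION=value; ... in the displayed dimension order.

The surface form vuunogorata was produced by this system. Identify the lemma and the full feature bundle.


underlying: vuin-o-ger-ata
TOR=mi - signalled by the affix -o
CASE=pa - signalled by the combined affix row
MOD=fe - signalled by the combined affix row
NUM=ib - signalled by the affix -ata
check: vuinogerata -> vuunogorata
lemma: vuin; TOR=mi; CASE=pa; MOD=fe; NUM=ib


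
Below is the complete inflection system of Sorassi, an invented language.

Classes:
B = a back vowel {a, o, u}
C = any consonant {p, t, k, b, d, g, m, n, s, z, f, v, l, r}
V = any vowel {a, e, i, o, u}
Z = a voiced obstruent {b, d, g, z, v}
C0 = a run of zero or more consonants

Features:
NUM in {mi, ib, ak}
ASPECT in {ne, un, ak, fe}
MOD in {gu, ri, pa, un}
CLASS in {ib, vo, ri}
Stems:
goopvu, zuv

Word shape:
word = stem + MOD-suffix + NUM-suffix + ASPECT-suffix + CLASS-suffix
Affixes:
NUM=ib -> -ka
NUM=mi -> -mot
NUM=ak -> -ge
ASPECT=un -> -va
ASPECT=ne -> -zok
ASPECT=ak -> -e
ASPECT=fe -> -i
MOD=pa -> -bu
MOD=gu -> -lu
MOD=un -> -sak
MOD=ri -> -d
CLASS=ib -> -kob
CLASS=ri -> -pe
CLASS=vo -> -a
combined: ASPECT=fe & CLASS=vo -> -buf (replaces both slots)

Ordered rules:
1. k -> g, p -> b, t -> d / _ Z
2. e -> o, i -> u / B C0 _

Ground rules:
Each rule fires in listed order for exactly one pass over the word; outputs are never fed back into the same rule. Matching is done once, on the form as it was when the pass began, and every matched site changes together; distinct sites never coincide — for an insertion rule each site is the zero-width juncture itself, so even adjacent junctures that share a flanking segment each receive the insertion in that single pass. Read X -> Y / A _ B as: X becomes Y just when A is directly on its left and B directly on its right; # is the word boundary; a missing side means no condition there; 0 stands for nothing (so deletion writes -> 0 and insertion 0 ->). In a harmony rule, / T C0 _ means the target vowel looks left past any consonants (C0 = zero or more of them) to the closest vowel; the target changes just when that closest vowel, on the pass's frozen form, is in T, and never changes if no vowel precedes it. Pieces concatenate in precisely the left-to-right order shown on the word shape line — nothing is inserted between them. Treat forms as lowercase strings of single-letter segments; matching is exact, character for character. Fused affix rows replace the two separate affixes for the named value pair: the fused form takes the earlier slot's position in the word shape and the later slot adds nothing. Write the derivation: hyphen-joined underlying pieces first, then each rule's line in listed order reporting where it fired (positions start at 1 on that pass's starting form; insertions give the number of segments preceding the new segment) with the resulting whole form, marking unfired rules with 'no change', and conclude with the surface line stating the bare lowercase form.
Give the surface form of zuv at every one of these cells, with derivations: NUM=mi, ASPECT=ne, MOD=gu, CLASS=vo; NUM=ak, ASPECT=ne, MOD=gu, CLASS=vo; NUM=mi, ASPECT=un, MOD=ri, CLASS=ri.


cell NUM=mi, ASPECT=ne, MOD=gu, CLASS=vo:
underlying: zuv-lu-mot-zok-a
1. k -> g, p -> b, t -> d / _ Z: fires at position(s) 8: zuvlumodzoka
2. e -> o, i -> u / B C0 _: no change
surface: zuvlumodzoka

cell NUM=ak, ASPECT=ne, MOD=gu, CLASS=vo:
underlying: zuv-lu-ge-zok-a
1. k -> g, p -> b, t -> d / _ Z: no change
2. e -> o, i -> u / B C0 _: fires at position(s) 7: zuvlugozoka
surface: zuvlugozoka

cell NUM=mi, ASPECT=un, MOD=ri, CLASS=ri:
underlying: zuv-d-mot-va-pe
1. k -> g, p -> b, t -> d / _ Z: fires at position(s) 7: zuvdmodvape
2. e -> o, i -> u / B C0 _: fires at position(s) 11: zuvdmodvapo
surface: zuvdmodvapo


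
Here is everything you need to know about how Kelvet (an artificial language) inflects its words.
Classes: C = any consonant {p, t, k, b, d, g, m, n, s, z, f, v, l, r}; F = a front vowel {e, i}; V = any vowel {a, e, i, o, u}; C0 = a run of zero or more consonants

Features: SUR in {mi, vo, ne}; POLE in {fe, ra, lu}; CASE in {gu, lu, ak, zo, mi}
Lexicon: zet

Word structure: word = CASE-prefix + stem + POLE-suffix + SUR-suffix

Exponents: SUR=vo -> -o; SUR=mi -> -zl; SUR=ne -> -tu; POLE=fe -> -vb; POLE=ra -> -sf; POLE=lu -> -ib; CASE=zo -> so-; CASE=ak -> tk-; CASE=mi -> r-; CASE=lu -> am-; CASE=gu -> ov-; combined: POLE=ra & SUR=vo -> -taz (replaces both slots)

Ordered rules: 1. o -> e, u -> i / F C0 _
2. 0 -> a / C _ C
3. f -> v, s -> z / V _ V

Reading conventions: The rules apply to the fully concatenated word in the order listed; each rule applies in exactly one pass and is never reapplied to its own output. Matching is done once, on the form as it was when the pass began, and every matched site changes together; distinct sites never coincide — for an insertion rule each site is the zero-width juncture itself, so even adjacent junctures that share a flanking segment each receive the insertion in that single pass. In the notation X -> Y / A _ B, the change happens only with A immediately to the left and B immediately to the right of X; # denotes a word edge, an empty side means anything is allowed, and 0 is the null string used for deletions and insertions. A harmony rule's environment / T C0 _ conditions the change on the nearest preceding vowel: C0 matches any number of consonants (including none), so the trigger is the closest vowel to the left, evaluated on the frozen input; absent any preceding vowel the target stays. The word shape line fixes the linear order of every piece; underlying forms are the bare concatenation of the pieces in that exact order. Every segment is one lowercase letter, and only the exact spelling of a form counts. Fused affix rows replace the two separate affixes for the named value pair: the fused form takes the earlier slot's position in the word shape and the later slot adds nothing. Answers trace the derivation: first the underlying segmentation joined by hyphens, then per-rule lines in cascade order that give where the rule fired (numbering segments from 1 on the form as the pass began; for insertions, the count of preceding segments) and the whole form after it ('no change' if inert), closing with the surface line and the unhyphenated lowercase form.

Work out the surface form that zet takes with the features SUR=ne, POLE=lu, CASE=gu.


underlying: ov-zet-ib-tu
1. o -> e, u -> i / F C0 _: fires at position(s) 9: ovzetibti
2. 0 -> a / C _ C: inserts after position(s) 2, 7: ovazetibati
3. f -> v, s -> z / V _ V: no change
surface: ovazetibati


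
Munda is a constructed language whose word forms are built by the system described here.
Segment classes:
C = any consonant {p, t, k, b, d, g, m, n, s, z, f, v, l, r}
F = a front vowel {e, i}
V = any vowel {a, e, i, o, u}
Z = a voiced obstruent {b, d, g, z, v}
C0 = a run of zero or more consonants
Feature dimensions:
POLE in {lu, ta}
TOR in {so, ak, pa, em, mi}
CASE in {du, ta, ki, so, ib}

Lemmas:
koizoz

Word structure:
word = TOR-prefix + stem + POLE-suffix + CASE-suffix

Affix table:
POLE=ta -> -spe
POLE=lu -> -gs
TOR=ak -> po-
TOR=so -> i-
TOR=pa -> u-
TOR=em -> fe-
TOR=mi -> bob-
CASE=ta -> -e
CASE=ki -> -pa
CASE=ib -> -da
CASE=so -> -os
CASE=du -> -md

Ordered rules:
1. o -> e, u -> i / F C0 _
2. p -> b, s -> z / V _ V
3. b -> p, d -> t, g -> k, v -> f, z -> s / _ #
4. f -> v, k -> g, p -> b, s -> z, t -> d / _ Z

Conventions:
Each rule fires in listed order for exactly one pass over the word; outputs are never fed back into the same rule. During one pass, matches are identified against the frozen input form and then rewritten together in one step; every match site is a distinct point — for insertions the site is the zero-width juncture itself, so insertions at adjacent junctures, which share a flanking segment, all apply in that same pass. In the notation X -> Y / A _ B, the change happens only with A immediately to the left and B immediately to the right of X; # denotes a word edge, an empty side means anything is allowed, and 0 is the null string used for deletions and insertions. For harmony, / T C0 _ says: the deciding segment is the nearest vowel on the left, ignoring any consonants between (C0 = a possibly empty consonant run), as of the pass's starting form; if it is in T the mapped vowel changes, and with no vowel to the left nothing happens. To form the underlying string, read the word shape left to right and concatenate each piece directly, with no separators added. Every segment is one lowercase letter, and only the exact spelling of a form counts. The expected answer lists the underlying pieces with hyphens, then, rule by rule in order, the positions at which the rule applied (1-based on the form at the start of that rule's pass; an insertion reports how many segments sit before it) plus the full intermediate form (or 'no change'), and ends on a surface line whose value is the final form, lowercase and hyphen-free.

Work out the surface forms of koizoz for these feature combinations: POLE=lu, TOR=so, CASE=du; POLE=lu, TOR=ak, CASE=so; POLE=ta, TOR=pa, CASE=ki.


cell POLE=lu, TOR=so, CASE=du:
underlying: i-koizoz-gs-md
1. o -> e, u -> i / F C0 _: fires at position(s) 3, 6: ikeizezgsmd
2. p -> b, s -> z / V _ V: no change
3. b -> p, d -> t, g -> k, v -> f, z -> s / _ #: fires at position(s) 11: ikeizezgsmt
4. f -> v, k -> g, p -> b, s -> z, t -> d / _ Z: no change
surface: ikeizezgsmt

cell POLE=lu, TOR=ak, CASE=so:
underlying: po-koizoz-gs-os
1. o -> e, u -> i / F C0 _: fires at position(s) 7: pokoizezgsos
2. p -> b, s -> z / V _ V: no change
3. b -> p, d -> t, g -> k, v -> f, z -> s / _ #: no change
4. f -> v, k -> g, p -> b, s -> z, t -> d / _ Z: no change
surface: pokoizezgsos

cell POLE=ta, TOR=pa, CASE=ki:
underlying: u-koizoz-spe-pa
1. o -> e, u -> i / F C0 _: fires at position(s) 6: ukoizezspepa
2. p -> b, s -> z / V _ V: fires at position(s) 11: ukoizezspeba
3. b -> p, d -> t, g -> k, v -> f, z -> s / _ #: no change
4. f -> v, k -> g, p -> b, s -> z, t -> d / _ Z: no change
surface: ukoizezspeba
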